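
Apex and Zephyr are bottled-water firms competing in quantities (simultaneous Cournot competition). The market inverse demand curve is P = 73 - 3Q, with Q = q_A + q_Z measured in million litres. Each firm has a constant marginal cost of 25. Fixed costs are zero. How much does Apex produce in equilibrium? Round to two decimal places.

Each firm earns π_i = (73 - 3Q)q_i - 25q_i.
First-order condition (treating rivals' output as given): 48 - 6q_i - 3q_j = 0.
By symmetry each firm produces the same amount; substituting q_j = q_i yields q_i = 48/9 = 16/3.

5.33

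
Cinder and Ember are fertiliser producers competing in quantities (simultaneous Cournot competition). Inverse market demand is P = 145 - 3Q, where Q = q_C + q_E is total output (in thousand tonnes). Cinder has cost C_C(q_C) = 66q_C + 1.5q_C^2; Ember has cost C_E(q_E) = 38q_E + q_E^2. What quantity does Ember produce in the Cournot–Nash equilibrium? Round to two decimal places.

11.52

Cinder's profit: π_C = (145 - 3Q)q_C - (66q_C + (3/2)q_C²). Setting ∂π_C/∂q_C = 0: 79 - 9q_C - 3(q_E) = 0.
Ember's profit: π_E = (145 - 3Q)q_E - (38q_E + q_E²). Setting ∂π_E/∂q_E = 0: 107 - 8q_E - 3(q_C) = 0.
Rearranging gives the reaction functions q_C = (79 - 3q_E)/9 and q_E = (107 - 3q_C)/8.
Solving the pair: q_C = 311/63, q_E = 242/21.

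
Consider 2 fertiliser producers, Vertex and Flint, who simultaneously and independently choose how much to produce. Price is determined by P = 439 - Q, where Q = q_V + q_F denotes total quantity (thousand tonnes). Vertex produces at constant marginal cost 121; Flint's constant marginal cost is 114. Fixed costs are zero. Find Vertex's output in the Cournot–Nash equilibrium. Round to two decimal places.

103.67

Vertex's profit: π_V = (439 - Q)q_V - (121q_V). Setting ∂π_V/∂q_V = 0: 318 - 2q_V - (q_F) = 0.
Flint's profit: π_F = (439 - Q)q_F - (114q_F). Setting ∂π_F/∂q_F = 0: 325 - 2q_F - (q_V) = 0.
Rearranging gives the reaction functions q_V = (318 - q_F)/2 and q_F = (325 - q_V)/2.
Solving the pair: q_V = 311/3, q_F = 332/3.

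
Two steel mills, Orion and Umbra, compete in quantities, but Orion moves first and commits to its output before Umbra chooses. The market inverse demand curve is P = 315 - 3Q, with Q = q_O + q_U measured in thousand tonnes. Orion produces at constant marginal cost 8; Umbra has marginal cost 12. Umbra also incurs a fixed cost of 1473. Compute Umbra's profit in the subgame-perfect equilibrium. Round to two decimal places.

The follower Umbra best-responds to any q_O: π_U = (315 - 3Q)q_U - 12q_U.
Follower FOC: 303 - 3q_O - 6q_U = 0, so q_U(q_O) = (303 - 3q_O)/6.
Orion substitutes q_U(q_O) into its own profit: π_O = q_O(315 - 3q_O - (303 - 3q_O)/2) - 8q_O = (327/2 - (3/2)q_O)q_O - 8q_O.
The leader's first-order condition 311/2 - 3q_O = 0 yields q_O = 311/6.
Then q_U = (303 - 3·(311/6))/6 = 295/12.
Price P = 315 - 3·(917/12) = 343/4.
Umbra's profit: (343/4 - 12)·(295/12) - 1473 = 340.0208.

340.02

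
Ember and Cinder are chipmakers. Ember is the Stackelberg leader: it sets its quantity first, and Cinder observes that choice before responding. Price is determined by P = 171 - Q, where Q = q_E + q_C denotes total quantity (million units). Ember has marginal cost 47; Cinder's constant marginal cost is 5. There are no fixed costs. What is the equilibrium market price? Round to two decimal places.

The follower Cinder best-responds to any q_E: π_C = (171 - Q)q_C - 5q_C.
Follower FOC: 166 - q_E - 2q_C = 0, so q_C(q_E) = (166 - q_E)/2.
Ember substitutes q_C(q_E) into its own profit: π_E = q_E(171 - q_E - (166 - q_E)/2) - 47q_E = (88 - (1/2)q_E)q_E - 47q_E.
Maximising: ∂π_E/∂q_E = 41 - q_E = 0, giving q_E = 41.
Then q_C = (166 - 41)/2 = 125/2.
Total output Q = 207/2, so price P = 171 - 207/2 = 135/2.

67.50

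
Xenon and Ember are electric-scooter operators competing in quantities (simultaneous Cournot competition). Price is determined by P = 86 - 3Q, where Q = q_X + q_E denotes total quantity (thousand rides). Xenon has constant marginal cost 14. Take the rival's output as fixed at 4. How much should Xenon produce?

10

With the rival's output fixed at 4, Xenon's profit is π_X = (86 - 3·4 - 3q_X)q_X - (14q_X) = (74 - 3q_X)q_X - (14q_X).
∂π_X/∂q_X = 60 - 6q_X = 0, so q_X = 10.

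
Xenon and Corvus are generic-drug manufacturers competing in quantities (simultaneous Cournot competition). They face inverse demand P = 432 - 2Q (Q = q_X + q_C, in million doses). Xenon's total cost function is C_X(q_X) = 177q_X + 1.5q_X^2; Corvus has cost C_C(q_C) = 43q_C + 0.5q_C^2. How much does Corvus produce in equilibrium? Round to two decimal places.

Xenon's profit: π_X = (432 - 2Q)q_X - (177q_X + (3/2)q_X²). Setting ∂π_X/∂q_X = 0: 255 - 7q_X - 2(q_C) = 0.
Corvus's profit: π_C = (432 - 2Q)q_C - (43q_C + (1/2)q_C²). Setting ∂π_C/∂q_C = 0: 389 - 5q_C - 2(q_X) = 0.
So q_X = (255 - 2q_C)/7 and q_C = (389 - 2q_X)/5.
Solving the pair: q_X = 497/31, q_C = 71.3871.

71.39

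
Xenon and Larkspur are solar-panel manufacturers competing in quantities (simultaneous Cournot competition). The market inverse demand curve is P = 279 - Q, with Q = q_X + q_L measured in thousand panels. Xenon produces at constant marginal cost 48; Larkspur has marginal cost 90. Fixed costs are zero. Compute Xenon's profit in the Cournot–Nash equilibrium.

8281

Xenon's profit: π_X = (279 - Q)q_X - (48q_X). Setting ∂π_X/∂q_X = 0: 231 - 2q_X - (q_L) = 0.
Larkspur's first-order condition: 189 - 2q_L - (q_X) = 0.
Rearranging gives the reaction functions q_X = (231 - q_L)/2 and q_L = (189 - q_X)/2.
Solving the pair: q_X = 91, q_L = 49.
Price P = 279 - 140 = 139.
Xenon's profit: (139 - 48)·91 = 8281.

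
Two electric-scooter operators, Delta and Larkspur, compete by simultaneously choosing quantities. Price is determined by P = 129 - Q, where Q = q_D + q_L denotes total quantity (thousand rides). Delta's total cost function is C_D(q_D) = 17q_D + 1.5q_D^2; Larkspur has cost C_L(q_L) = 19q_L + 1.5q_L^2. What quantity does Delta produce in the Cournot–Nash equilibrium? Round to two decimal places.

18.75

Delta's profit: π_D = (129 - Q)q_D - (17q_D + (3/2)q_D²). Setting ∂π_D/∂q_D = 0: 112 - 5q_D - (q_L) = 0.
Larkspur's profit: π_L = (129 - Q)q_L - (19q_L + (3/2)q_L²). Setting ∂π_L/∂q_L = 0: 110 - 5q_L - (q_D) = 0.
So q_D = (112 - q_L)/5 and q_L = (110 - q_D)/5.
Substituting one into the other gives q_D = 75/4 and q_L = 73/4.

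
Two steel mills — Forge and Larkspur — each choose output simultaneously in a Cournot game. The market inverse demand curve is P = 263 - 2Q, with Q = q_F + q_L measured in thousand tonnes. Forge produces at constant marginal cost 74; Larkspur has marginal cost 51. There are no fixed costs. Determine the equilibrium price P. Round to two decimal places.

Forge's profit: π_F = (263 - 2Q)q_F - (74q_F). Setting ∂π_F/∂q_F = 0: 189 - 4q_F - 2(q_L) = 0.
Larkspur's profit: π_L = (263 - 2Q)q_L - (51q_L). Setting ∂π_L/∂q_L = 0: 212 - 4q_L - 2(q_F) = 0.
So q_F = (189 - 2q_L)/4 and q_L = (212 - 2q_F)/4.
Solving the pair: q_F = 83/3, q_L = 235/6.
Total output Q = 401/6, so price P = 263 - 2·(401/6) = 388/3.

129.33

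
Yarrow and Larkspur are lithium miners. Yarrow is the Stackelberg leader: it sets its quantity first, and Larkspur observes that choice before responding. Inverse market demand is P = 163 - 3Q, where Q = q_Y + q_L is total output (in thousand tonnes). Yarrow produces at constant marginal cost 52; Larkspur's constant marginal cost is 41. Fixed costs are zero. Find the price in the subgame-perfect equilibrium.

Solve by backward induction. Given q_Y, the follower Larkspur maximises π_L = (163 - 3q_Y - 3q_L)q_L - 41q_L.
Setting the follower's marginal profit to zero, 122 - 3q_Y - 6q_L = 0, i.e. q_L = (122 - 3q_Y)/6.
Yarrow substitutes q_L(q_Y) into its own profit: π_Y = q_Y(163 - 3q_Y - (122 - 3q_Y)/2) - 52q_Y = (102 - (3/2)q_Y)q_Y - 52q_Y.
Leader FOC: 50 - 3q_Y = 0, so q_Y = 50/3.
Then q_L = (122 - 3·(50/3))/6 = 12.
Total output Q = 86/3, so price P = 163 - 3·(86/3) = 77.

77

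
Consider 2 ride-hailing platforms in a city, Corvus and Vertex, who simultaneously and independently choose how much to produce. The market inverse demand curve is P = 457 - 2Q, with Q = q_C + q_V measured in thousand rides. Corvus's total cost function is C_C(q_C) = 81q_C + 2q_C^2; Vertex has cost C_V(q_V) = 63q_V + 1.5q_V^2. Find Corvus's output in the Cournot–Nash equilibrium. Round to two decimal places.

35.46

Corvus's profit: π_C = (457 - 2Q)q_C - (81q_C + 2q_C²). Setting ∂π_C/∂q_C = 0: 376 - 8q_C - 2(q_V) = 0.
Vertex's profit: π_V = (457 - 2Q)q_V - (63q_V + (3/2)q_V²). Setting ∂π_V/∂q_V = 0: 394 - 7q_V - 2(q_C) = 0.
Rearranging gives the reaction functions q_C = (376 - 2q_V)/8 and q_V = (394 - 2q_C)/7.
Substituting one into the other gives q_C = 461/13 and q_V = 600/13.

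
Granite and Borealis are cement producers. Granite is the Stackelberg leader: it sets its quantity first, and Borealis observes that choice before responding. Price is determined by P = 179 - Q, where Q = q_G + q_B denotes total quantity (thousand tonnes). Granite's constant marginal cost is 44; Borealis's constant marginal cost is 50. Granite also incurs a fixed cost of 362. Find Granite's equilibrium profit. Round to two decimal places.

Solve by backward induction. Given q_G, the follower Borealis maximises π_B = (179 - q_G - q_B)q_B - 50q_B.
∂π_B/∂q_B = 129 - q_G - 2q_B = 0 gives the reaction function q_B = (129 - q_G)/2.
The leader anticipates this reaction. Substituting into P = 179 - Q gives P = 229/2 - (1/2)q_G, so π_G = (229/2 - (1/2)q_G)q_G - 44q_G.
Leader FOC: 141/2 - q_G = 0, so q_G = 141/2.
Then q_B = (129 - 141/2)/2 = 117/4.
Price P = 179 - 399/4 = 317/4.
Granite's profit: (317/4 - 44)·(141/2) - 362 = 2123.1250.

2123.13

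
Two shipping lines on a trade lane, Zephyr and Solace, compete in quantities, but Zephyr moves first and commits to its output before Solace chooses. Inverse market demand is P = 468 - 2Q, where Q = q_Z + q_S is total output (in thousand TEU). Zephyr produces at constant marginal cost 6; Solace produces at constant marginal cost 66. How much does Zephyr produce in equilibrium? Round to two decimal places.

130.50

The follower Solace best-responds to any q_Z: π_S = (468 - 2Q)q_S - 66q_S.
∂π_S/∂q_S = 402 - 2q_Z - 4q_S = 0 gives the reaction function q_S = (402 - 2q_Z)/4.
The leader anticipates this reaction. Substituting into P = 468 - 2Q gives P = 267 - q_Z, so π_Z = (267 - q_Z)q_Z - 6q_Z.
Maximising: ∂π_Z/∂q_Z = 261 - 2q_Z = 0, giving q_Z = 261/2.
Then q_S = (402 - 2·(261/2))/4 = 141/4.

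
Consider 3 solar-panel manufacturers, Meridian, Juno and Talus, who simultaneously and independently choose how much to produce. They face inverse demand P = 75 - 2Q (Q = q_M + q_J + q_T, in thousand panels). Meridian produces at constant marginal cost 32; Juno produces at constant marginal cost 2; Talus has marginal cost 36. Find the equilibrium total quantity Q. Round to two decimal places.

19.38

Meridian's profit: π_M = (75 - 2Q)q_M - (32q_M). Setting ∂π_M/∂q_M = 0: 43 - 4q_M - 2(q_J + q_T) = 0.
Juno's profit: π_J = (75 - 2Q)q_J - (2q_J). Setting ∂π_J/∂q_J = 0: 73 - 4q_J - 2(q_M + q_T) = 0.
Talus's profit: π_T = (75 - 2Q)q_T - (36q_T). Setting ∂π_T/∂q_T = 0: 39 - 4q_T - 2(q_M + q_J) = 0.
Adding the 3 first-order conditions: 155 − 8Q = 0, so Q = 155/8.
Back-substituting: q_M = (43 − 155/4)/2 = 17/8, q_J = (73 − 155/4)/2 = 137/8, q_T = (39 − 155/4)/2 = 1/8.
Total output Q = 17/8 + 137/8 + 1/8 = 155/8.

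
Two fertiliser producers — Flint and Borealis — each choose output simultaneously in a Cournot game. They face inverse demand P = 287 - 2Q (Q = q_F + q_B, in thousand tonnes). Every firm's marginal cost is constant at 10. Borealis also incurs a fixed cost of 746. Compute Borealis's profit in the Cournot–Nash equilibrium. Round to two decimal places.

Each firm earns π_i = (287 - 2Q)q_i - 10q_i.
Setting ∂π_i/∂q_i = 0 with rivals' quantities fixed: 277 - 4q_i - 2q_j = 0.
With identical firms every q_j equals q_i, so q_j = q_i and 277 = 6q_i, giving q_i = 277/6.
Price P = 287 - 2·(277/3) = 307/3.
Borealis's profit: (307/3 - 10)·(277/6) - 746 = 3516.7222.

3516.72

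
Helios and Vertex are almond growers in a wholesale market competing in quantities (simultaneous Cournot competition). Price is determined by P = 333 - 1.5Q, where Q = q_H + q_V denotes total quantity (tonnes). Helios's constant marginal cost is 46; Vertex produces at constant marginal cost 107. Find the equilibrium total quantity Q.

114

Helios's profit: π_H = (333 - 1.5Q)q_H - (46q_H). Setting ∂π_H/∂q_H = 0: 287 - 3q_H - (3/2)(q_V) = 0.
Vertex's profit: π_V = (333 - 1.5Q)q_V - (107q_V). Setting ∂π_V/∂q_V = 0: 226 - 3q_V - (3/2)(q_H) = 0.
So q_H = (287 - (3/2)q_V)/3 and q_V = (226 - (3/2)q_H)/3.
Substituting one into the other gives q_H = 232/3 and q_V = 110/3.
Total output Q = 232/3 + 110/3 = 114.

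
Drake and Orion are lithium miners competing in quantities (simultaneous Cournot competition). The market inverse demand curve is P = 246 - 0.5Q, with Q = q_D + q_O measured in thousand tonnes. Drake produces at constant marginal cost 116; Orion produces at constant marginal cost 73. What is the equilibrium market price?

145

Drake's profit: π_D = (246 - 0.5Q)q_D - (116q_D). Setting ∂π_D/∂q_D = 0: 130 - q_D - (1/2)(q_O) = 0.
Orion's profit: π_O = (246 - 0.5Q)q_O - (73q_O). Setting ∂π_O/∂q_O = 0: 173 - q_O - (1/2)(q_D) = 0.
So q_D = (130 - (1/2)q_O) and q_O = (173 - (1/2)q_D).
Substituting one into the other gives q_D = 58 and q_O = 144.
Total output Q = 202, so price P = 246 - (1/2)·202 = 145.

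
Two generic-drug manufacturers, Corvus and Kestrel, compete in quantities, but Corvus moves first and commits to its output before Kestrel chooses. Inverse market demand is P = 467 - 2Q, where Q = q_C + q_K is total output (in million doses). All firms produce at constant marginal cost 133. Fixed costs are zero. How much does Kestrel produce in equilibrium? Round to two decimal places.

The follower Kestrel best-responds to any q_C: π_K = (467 - 2Q)q_K - 133q_K.
Follower FOC: 334 - 2q_C - 4q_K = 0, so q_K(q_C) = (334 - 2q_C)/4.
Corvus substitutes q_K(q_C) into its own profit: π_C = q_C(467 - 2q_C - (334 - 2q_C)/2) - 133q_C = (300 - q_C)q_C - 133q_C.
The leader's first-order condition 167 - 2q_C = 0 yields q_C = 167/2.
Then q_K = (334 - 2·(167/2))/4 = 167/4.

41.75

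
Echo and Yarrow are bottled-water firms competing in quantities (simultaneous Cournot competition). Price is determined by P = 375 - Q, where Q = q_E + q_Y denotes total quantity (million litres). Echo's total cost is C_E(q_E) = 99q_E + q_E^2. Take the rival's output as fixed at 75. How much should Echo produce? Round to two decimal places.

With the rival's output fixed at 75, Echo's profit is π_E = (375 - 75 - q_E)q_E - (99q_E + q_E²) = (300 - q_E)q_E - (99q_E + q_E²).
∂π_E/∂q_E = 201 - 4q_E = 0, so q_E = 201/4.

50.25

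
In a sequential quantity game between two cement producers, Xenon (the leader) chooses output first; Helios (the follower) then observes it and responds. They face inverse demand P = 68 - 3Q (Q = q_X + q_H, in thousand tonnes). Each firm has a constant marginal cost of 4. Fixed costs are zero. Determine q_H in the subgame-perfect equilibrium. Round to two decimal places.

5.33

The follower Helios best-responds to any q_X: π_H = (68 - 3Q)q_H - 4q_H.
Setting the follower's marginal profit to zero, 64 - 3q_X - 6q_H = 0, i.e. q_H = (64 - 3q_X)/6.
The leader anticipates this reaction. Substituting into P = 68 - 3Q gives P = 36 - (3/2)q_X, so π_X = (36 - (3/2)q_X)q_X - 4q_X.
Leader FOC: 32 - 3q_X = 0, so q_X = 32/3.
Then q_H = (64 - 3·(32/3))/6 = 16/3.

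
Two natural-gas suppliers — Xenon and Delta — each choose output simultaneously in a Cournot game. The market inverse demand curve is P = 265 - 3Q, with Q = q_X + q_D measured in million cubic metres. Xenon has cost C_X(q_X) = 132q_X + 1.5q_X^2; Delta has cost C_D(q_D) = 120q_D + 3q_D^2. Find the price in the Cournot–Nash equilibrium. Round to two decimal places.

Xenon's profit: π_X = (265 - 3Q)q_X - (132q_X + (3/2)q_X²). Setting ∂π_X/∂q_X = 0: 133 - 9q_X - 3(q_D) = 0.
Delta's first-order condition: 145 - 12q_D - 3(q_X) = 0.
So q_X = (133 - 3q_D)/9 and q_D = (145 - 3q_X)/12.
Solving the pair: q_X = 129/11, q_D = 302/33.
Total output Q = 689/33, so price P = 265 - 3·(689/33) = 202.3636.

202.36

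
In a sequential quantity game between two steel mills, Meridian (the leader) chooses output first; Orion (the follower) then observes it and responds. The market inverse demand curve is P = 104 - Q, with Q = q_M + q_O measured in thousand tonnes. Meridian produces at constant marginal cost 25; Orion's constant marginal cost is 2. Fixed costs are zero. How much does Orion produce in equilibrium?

The follower Orion best-responds to any q_M: π_O = (104 - Q)q_O - 2q_O.
Follower FOC: 102 - q_M - 2q_O = 0, so q_O(q_M) = (102 - q_M)/2.
Meridian substitutes q_O(q_M) into its own profit: π_M = q_M(104 - q_M - (102 - q_M)/2) - 25q_M = (53 - (1/2)q_M)q_M - 25q_M.
Leader FOC: 28 - q_M = 0, so q_M = 28.
Then q_O = (102 - 28)/2 = 37.

37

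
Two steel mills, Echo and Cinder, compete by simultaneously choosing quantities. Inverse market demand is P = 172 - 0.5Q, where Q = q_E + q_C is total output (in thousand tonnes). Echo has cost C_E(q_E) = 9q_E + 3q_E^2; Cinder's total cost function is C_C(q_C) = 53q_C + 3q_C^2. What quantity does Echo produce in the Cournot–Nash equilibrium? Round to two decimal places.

Echo's profit: π_E = (172 - 0.5Q)q_E - (9q_E + 3q_E²). Setting ∂π_E/∂q_E = 0: 163 - 7q_E - (1/2)(q_C) = 0.
Cinder's first-order condition: 119 - 7q_C - (1/2)(q_E) = 0.
Best responses: q_E = (163 - (1/2)q_C)/7, q_C = (119 - (1/2)q_E)/7.
Substituting one into the other gives q_E = 1442/65 and q_C = 1002/65.

22.18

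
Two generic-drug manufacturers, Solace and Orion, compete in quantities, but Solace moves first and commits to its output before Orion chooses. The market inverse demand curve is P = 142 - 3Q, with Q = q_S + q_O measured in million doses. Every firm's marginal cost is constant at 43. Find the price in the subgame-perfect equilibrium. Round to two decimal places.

Solve by backward induction. Given q_S, the follower Orion maximises π_O = (142 - 3q_S - 3q_O)q_O - 43q_O.
Setting the follower's marginal profit to zero, 99 - 3q_S - 6q_O = 0, i.e. q_O = (99 - 3q_S)/6.
The leader anticipates this reaction. Substituting into P = 142 - 3Q gives P = 185/2 - (3/2)q_S, so π_S = (185/2 - (3/2)q_S)q_S - 43q_S.
The leader's first-order condition 99/2 - 3q_S = 0 yields q_S = 33/2.
Then q_O = (99 - 3·(33/2))/6 = 33/4.
Total output Q = 99/4, so price P = 142 - 3·(99/4) = 271/4.

67.75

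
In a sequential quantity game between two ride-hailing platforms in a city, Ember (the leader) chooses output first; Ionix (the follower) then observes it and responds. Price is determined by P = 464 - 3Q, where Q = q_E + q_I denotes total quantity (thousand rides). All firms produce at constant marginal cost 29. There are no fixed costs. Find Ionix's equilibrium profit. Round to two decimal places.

3942.19

The follower Ionix best-responds to any q_E: π_I = (464 - 3Q)q_I - 29q_I.
Setting the follower's marginal profit to zero, 435 - 3q_E - 6q_I = 0, i.e. q_I = (435 - 3q_E)/6.
Ember substitutes q_I(q_E) into its own profit: π_E = q_E(464 - 3q_E - (435 - 3q_E)/2) - 29q_E = (493/2 - (3/2)q_E)q_E - 29q_E.
The leader's first-order condition 435/2 - 3q_E = 0 yields q_E = 145/2.
Then q_I = (435 - 3·(145/2))/6 = 145/4.
Price P = 464 - 3·(435/4) = 551/4.
Ionix's profit: (551/4 - 29)·(145/4) = 3942.1875.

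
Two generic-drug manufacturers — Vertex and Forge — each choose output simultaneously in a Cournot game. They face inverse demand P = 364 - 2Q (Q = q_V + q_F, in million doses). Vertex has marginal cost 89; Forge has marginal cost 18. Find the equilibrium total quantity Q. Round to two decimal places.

103.50

Vertex's profit: π_V = (364 - 2Q)q_V - (89q_V). Setting ∂π_V/∂q_V = 0: 275 - 4q_V - 2(q_F) = 0.
Forge's first-order condition: 346 - 4q_F - 2(q_V) = 0.
So q_V = (275 - 2q_F)/4 and q_F = (346 - 2q_V)/4.
Substituting one into the other gives q_V = 34 and q_F = 139/2.
Total output Q = 34 + 139/2 = 207/2.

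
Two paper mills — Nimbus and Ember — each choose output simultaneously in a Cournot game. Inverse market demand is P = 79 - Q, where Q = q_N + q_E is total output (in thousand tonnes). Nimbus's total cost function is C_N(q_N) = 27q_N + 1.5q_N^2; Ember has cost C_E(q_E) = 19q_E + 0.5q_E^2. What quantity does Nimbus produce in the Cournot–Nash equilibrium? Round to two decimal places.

Nimbus's profit: π_N = (79 - Q)q_N - (27q_N + (3/2)q_N²). Setting ∂π_N/∂q_N = 0: 52 - 5q_N - (q_E) = 0.
Ember's profit: π_E = (79 - Q)q_E - (19q_E + (1/2)q_E²). Setting ∂π_E/∂q_E = 0: 60 - 3q_E - (q_N) = 0.
Rearranging gives the reaction functions q_N = (52 - q_E)/5 and q_E = (60 - q_N)/3.
Solving the pair: q_N = 48/7, q_E = 124/7.

6.86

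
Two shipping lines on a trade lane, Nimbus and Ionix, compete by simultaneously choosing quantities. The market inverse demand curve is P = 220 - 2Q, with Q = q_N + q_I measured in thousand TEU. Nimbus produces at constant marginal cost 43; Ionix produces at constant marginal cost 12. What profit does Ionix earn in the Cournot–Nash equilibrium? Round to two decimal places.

3173.39

Nimbus's profit: π_N = (220 - 2Q)q_N - (43q_N). Setting ∂π_N/∂q_N = 0: 177 - 4q_N - 2(q_I) = 0.
Ionix's first-order condition: 208 - 4q_I - 2(q_N) = 0.
Rearranging gives the reaction functions q_N = (177 - 2q_I)/4 and q_I = (208 - 2q_N)/4.
Substituting one into the other gives q_N = 73/3 and q_I = 239/6.
Price P = 220 - 2·(385/6) = 275/3.
Ionix's profit: (275/3 - 12)·(239/6) = 3173.3889.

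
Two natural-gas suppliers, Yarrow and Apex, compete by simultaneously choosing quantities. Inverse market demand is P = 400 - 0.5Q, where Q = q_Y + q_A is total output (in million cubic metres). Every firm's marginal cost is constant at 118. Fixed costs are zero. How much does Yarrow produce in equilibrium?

A representative firm's profit is π_i = q_i(400 - 0.5Q) - 118q_i.
First-order condition (treating rivals' output as given): 282 - q_i - (1/2)q_j = 0.
With identical firms every q_j equals q_i, so q_j = q_i and 282 = (3/2)q_i, giving q_i = 188.

188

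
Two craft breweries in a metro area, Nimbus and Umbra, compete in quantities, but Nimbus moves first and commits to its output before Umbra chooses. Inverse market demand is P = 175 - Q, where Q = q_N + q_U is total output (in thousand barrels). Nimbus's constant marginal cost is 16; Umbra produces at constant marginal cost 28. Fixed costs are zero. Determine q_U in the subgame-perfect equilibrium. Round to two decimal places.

30.75

The follower Umbra best-responds to any q_N: π_U = (175 - Q)q_U - 28q_U.
Follower FOC: 147 - q_N - 2q_U = 0, so q_U(q_N) = (147 - q_N)/2.
The leader anticipates this reaction. Substituting into P = 175 - Q gives P = 203/2 - (1/2)q_N, so π_N = (203/2 - (1/2)q_N)q_N - 16q_N.
Leader FOC: 171/2 - q_N = 0, so q_N = 171/2.
Then q_U = (147 - 171/2)/2 = 123/4.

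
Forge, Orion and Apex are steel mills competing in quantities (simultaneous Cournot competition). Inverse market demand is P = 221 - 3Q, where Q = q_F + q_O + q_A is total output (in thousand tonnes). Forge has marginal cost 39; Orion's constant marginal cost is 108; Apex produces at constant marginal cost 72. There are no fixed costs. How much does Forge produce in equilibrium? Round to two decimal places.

Forge's profit: π_F = (221 - 3Q)q_F - (39q_F). Setting ∂π_F/∂q_F = 0: 182 - 6q_F - 3(q_O + q_A) = 0.
Orion's first-order condition: 113 - 6q_O - 3(q_F + q_A) = 0.
Apex's profit: π_A = (221 - 3Q)q_A - (72q_A). Setting ∂π_A/∂q_A = 0: 149 - 6q_A - 3(q_F + q_O) = 0.
Adding the 3 conditions: 444 − 6Q − 6Q = 0, i.e. Q = 37.
Back-substituting: q_F = (182 − 111)/3 = 71/3, q_O = (113 − 111)/3 = 2/3, q_A = (149 − 111)/3 = 38/3.

23.67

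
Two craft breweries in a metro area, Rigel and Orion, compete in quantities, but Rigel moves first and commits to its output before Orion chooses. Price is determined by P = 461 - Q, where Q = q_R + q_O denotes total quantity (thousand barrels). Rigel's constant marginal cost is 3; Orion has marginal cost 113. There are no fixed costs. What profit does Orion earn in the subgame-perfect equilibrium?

1024

The follower Orion best-responds to any q_R: π_O = (461 - Q)q_O - 113q_O.
∂π_O/∂q_O = 348 - q_R - 2q_O = 0 gives the reaction function q_O = (348 - q_R)/2.
The leader anticipates this reaction. Substituting into P = 461 - Q gives P = 287 - (1/2)q_R, so π_R = (287 - (1/2)q_R)q_R - 3q_R.
The leader's first-order condition 284 - q_R = 0 yields q_R = 284.
Then q_O = (348 - 284)/2 = 32.
Price P = 461 - 316 = 145.
Orion's profit: (145 - 113)·32 = 1024.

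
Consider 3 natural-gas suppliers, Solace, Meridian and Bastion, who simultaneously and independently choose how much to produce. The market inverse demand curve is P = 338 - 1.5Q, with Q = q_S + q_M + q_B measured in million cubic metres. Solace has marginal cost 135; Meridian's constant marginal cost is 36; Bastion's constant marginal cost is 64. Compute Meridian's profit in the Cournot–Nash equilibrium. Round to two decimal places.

Solace's profit: π_S = (338 - 1.5Q)q_S - (135q_S). Setting ∂π_S/∂q_S = 0: 203 - 3q_S - (3/2)(q_M + q_B) = 0.
Meridian's first-order condition: 302 - 3q_M - (3/2)(q_S + q_B) = 0.
Bastion's profit: π_B = (338 - 1.5Q)q_B - (64q_B). Setting ∂π_B/∂q_B = 0: 274 - 3q_B - (3/2)(q_S + q_M) = 0.
Adding the 3 first-order conditions: 779 − 6Q = 0, so Q = 779/6.
Back-substituting: q_S = (203 − 779/4)/(3/2) = 11/2, q_M = (302 − 779/4)/(3/2) = 143/2, q_B = (274 − 779/4)/(3/2) = 317/6.
Price P = 338 - (3/2)·(779/6) = 573/4.
Meridian's profit: (573/4 - 36)·(143/2) = 7668.3750.

7668.38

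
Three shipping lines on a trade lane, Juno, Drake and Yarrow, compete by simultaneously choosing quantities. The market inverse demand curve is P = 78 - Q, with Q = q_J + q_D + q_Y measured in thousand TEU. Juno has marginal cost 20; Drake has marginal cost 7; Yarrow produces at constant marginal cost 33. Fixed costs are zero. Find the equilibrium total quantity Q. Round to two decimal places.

Juno's profit: π_J = (78 - Q)q_J - (20q_J). Setting ∂π_J/∂q_J = 0: 58 - 2q_J - (q_D + q_Y) = 0.
Drake's first-order condition: 71 - 2q_D - (q_J + q_Y) = 0.
Yarrow's first-order condition: 45 - 2q_Y - (q_J + q_D) = 0.
Adding the 3 conditions: 174 − 2Q − 2Q = 0, i.e. Q = 87/2.
Back-substituting: q_J = (58 − 87/2) = 29/2, q_D = (71 − 87/2) = 55/2, q_Y = (45 − 87/2) = 3/2.
Total output Q = 29/2 + 55/2 + 3/2 = 87/2.

43.50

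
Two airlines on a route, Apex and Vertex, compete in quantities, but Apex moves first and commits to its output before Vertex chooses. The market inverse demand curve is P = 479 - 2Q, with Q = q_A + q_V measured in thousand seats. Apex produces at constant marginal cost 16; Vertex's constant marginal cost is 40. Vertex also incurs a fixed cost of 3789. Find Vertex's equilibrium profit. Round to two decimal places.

Solve by backward induction. Given q_A, the follower Vertex maximises π_V = (479 - 2q_A - 2q_V)q_V - 40q_V.
∂π_V/∂q_V = 439 - 2q_A - 4q_V = 0 gives the reaction function q_V = (439 - 2q_A)/4.
The leader anticipates this reaction. Substituting into P = 479 - 2Q gives P = 519/2 - q_A, so π_A = (519/2 - q_A)q_A - 16q_A.
Maximising: ∂π_A/∂q_A = 487/2 - 2q_A = 0, giving q_A = 487/4.
Then q_V = (439 - 2·(487/4))/4 = 391/8.
Price P = 479 - 2·(1365/8) = 551/4.
Vertex's profit: (551/4 - 40)·(391/8) - 3789 = 988.5313.

988.53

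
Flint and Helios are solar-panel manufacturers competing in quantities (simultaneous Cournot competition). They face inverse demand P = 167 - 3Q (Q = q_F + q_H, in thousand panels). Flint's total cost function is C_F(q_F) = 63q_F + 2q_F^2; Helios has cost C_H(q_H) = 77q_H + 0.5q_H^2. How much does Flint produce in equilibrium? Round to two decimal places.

7.51

Flint's profit: π_F = (167 - 3Q)q_F - (63q_F + 2q_F²). Setting ∂π_F/∂q_F = 0: 104 - 10q_F - 3(q_H) = 0.
Helios's first-order condition: 90 - 7q_H - 3(q_F) = 0.
Best responses: q_F = (104 - 3q_H)/10, q_H = (90 - 3q_F)/7.
Substituting one into the other gives q_F = 458/61 and q_H = 588/61.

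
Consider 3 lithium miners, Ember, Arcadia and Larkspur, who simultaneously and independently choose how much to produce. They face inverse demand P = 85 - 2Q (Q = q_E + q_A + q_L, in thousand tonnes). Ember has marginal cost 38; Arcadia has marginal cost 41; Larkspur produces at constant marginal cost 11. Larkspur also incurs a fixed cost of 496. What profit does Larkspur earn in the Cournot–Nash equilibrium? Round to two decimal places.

40.28

Ember's profit: π_E = (85 - 2Q)q_E - (38q_E). Setting ∂π_E/∂q_E = 0: 47 - 4q_E - 2(q_A + q_L) = 0.
Arcadia's first-order condition: 44 - 4q_A - 2(q_E + q_L) = 0.
Larkspur's first-order condition: 74 - 4q_L - 2(q_E + q_A) = 0.
Adding the 3 first-order conditions: 165 − 8Q = 0, so Q = 165/8.
Back-substituting: q_E = (47 − 165/4)/2 = 23/8, q_A = (44 − 165/4)/2 = 11/8, q_L = (74 − 165/4)/2 = 131/8.
Price P = 85 - 2·(165/8) = 175/4.
Larkspur's profit: (175/4 - 11)·(131/8) - 496 = 1289/32.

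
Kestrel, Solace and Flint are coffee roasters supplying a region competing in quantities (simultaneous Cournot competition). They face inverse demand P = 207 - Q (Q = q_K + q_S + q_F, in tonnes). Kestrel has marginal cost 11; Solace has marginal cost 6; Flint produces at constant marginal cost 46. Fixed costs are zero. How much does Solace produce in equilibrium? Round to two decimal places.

61.50

Kestrel's profit: π_K = (207 - Q)q_K - (11q_K). Setting ∂π_K/∂q_K = 0: 196 - 2q_K - (q_S + q_F) = 0.
Solace's first-order condition: 201 - 2q_S - (q_K + q_F) = 0.
Flint's first-order condition: 161 - 2q_F - (q_K + q_S) = 0.
Adding the 3 conditions: 558 − 2Q − 2Q = 0, i.e. Q = 279/2.
Back-substituting: q_K = (196 − 279/2) = 113/2, q_S = (201 − 279/2) = 123/2, q_F = (161 − 279/2) = 43/2.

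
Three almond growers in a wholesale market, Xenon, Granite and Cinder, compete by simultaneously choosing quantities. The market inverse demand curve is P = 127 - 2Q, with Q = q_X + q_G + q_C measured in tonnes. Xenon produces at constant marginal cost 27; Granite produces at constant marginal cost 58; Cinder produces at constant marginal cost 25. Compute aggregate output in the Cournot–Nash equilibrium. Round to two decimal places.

Xenon's profit: π_X = (127 - 2Q)q_X - (27q_X). Setting ∂π_X/∂q_X = 0: 100 - 4q_X - 2(q_G + q_C) = 0.
Granite's profit: π_G = (127 - 2Q)q_G - (58q_G). Setting ∂π_G/∂q_G = 0: 69 - 4q_G - 2(q_X + q_C) = 0.
Cinder's profit: π_C = (127 - 2Q)q_C - (25q_C). Setting ∂π_C/∂q_C = 0: 102 - 4q_C - 2(q_X + q_G) = 0.
Adding the 3 conditions: 271 − 4Q − 4Q = 0, i.e. Q = 271/8.
Back-substituting: q_X = (100 − 271/4)/2 = 129/8, q_G = (69 − 271/4)/2 = 5/8, q_C = (102 − 271/4)/2 = 137/8.
Total output Q = 129/8 + 5/8 + 137/8 = 271/8.

33.88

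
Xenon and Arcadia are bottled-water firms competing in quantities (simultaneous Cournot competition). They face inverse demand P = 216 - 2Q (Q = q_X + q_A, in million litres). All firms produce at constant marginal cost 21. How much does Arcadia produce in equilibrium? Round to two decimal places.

A representative firm's profit is π_i = q_i(216 - 2Q) - 21q_i.
First-order condition (treating rivals' output as given): 195 - 4q_i - 2q_j = 0.
With identical firms every q_j equals q_i, so q_j = q_i and 195 = 6q_i, giving q_i = 65/2.

32.50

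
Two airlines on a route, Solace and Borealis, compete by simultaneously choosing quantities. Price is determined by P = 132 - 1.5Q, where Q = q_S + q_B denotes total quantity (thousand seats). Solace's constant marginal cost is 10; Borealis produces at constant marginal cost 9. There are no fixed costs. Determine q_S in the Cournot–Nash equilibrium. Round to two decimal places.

Solace's profit: π_S = (132 - 1.5Q)q_S - (10q_S). Setting ∂π_S/∂q_S = 0: 122 - 3q_S - (3/2)(q_B) = 0.
Borealis's first-order condition: 123 - 3q_B - (3/2)(q_S) = 0.
Rearranging gives the reaction functions q_S = (122 - (3/2)q_B)/3 and q_B = (123 - (3/2)q_S)/3.
Solving the pair: q_S = 242/9, q_B = 248/9.

26.89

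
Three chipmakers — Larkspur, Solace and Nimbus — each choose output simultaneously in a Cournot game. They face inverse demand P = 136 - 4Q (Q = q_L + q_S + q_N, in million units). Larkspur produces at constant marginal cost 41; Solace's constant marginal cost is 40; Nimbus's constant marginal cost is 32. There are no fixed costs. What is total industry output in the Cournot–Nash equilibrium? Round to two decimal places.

Larkspur's profit: π_L = (136 - 4Q)q_L - (41q_L). Setting ∂π_L/∂q_L = 0: 95 - 8q_L - 4(q_S + q_N) = 0.
Solace's profit: π_S = (136 - 4Q)q_S - (40q_S). Setting ∂π_S/∂q_S = 0: 96 - 8q_S - 4(q_L + q_N) = 0.
Nimbus's profit: π_N = (136 - 4Q)q_N - (32q_N). Setting ∂π_N/∂q_N = 0: 104 - 8q_N - 4(q_L + q_S) = 0.
Adding the 3 conditions: 295 − 8Q − 8Q = 0, i.e. Q = 295/16.
Back-substituting: q_L = (95 − 295/4)/4 = 85/16, q_S = (96 − 295/4)/4 = 89/16, q_N = (104 − 295/4)/4 = 121/16.
Total output Q = 85/16 + 89/16 + 121/16 = 295/16.

18.44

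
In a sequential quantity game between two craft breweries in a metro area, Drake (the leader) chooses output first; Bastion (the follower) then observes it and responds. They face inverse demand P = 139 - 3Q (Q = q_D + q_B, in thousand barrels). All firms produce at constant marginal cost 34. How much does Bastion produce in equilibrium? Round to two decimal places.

The follower Bastion best-responds to any q_D: π_B = (139 - 3Q)q_B - 34q_B.
∂π_B/∂q_B = 105 - 3q_D - 6q_B = 0 gives the reaction function q_B = (105 - 3q_D)/6.
Drake substitutes q_B(q_D) into its own profit: π_D = q_D(139 - 3q_D - (105 - 3q_D)/2) - 34q_D = (173/2 - (3/2)q_D)q_D - 34q_D.
Leader FOC: 105/2 - 3q_D = 0, so q_D = 35/2.
Then q_B = (105 - 3·(35/2))/6 = 35/4.

8.75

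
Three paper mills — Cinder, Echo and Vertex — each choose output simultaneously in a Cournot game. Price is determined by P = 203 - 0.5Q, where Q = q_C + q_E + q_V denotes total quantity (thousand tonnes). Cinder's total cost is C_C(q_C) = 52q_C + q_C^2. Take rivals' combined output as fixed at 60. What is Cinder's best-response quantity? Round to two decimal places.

40.33

With rivals' combined output fixed at 60, Cinder's profit is π_C = (203 - (1/2)·60 - (1/2)q_C)q_C - (52q_C + q_C²) = (173 - (1/2)q_C)q_C - (52q_C + q_C²).
∂π_C/∂q_C = 121 - 3q_C = 0, so q_C = 121/3.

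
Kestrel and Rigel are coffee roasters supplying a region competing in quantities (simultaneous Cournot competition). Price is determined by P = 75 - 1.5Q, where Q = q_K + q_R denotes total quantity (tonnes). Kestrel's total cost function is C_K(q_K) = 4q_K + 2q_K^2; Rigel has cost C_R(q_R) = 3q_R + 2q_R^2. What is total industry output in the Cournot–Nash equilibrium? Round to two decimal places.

16.82

Kestrel's profit: π_K = (75 - 1.5Q)q_K - (4q_K + 2q_K²). Setting ∂π_K/∂q_K = 0: 71 - 7q_K - (3/2)(q_R) = 0.
Rigel's profit: π_R = (75 - 1.5Q)q_R - (3q_R + 2q_R²). Setting ∂π_R/∂q_R = 0: 72 - 7q_R - (3/2)(q_K) = 0.
Best responses: q_K = (71 - (3/2)q_R)/7, q_R = (72 - (3/2)q_K)/7.
Substituting one into the other gives q_K = 1556/187 and q_R = 1590/187.
Total output Q = 1556/187 + 1590/187 = 286/17.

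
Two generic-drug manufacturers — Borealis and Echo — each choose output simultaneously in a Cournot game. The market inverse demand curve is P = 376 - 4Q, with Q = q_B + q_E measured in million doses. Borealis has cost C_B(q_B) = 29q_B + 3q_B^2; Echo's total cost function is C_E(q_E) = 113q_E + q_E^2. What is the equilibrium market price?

224

Borealis's profit: π_B = (376 - 4Q)q_B - (29q_B + 3q_B²). Setting ∂π_B/∂q_B = 0: 347 - 14q_B - 4(q_E) = 0.
Echo's first-order condition: 263 - 10q_E - 4(q_B) = 0.
Best responses: q_B = (347 - 4q_E)/14, q_E = (263 - 4q_B)/10.
Substituting one into the other gives q_B = 39/2 and q_E = 37/2.
Total output Q = 38, so price P = 376 - 4·38 = 224.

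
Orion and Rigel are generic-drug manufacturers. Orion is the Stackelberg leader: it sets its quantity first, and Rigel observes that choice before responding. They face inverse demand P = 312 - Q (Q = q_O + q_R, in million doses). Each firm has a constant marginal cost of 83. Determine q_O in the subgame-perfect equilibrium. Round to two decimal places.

The follower Rigel best-responds to any q_O: π_R = (312 - Q)q_R - 83q_R.
∂π_R/∂q_R = 229 - q_O - 2q_R = 0 gives the reaction function q_R = (229 - q_O)/2.
Orion substitutes q_R(q_O) into its own profit: π_O = q_O(312 - q_O - (229 - q_O)/2) - 83q_O = (395/2 - (1/2)q_O)q_O - 83q_O.
Leader FOC: 229/2 - q_O = 0, so q_O = 229/2.
Then q_R = (229 - 229/2)/2 = 229/4.

114.50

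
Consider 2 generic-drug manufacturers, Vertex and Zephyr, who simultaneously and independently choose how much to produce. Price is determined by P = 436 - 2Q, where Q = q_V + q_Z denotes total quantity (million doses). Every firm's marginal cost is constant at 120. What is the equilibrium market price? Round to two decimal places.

225.33

A representative firm's profit is π_i = q_i(436 - 2Q) - 120q_i.
Setting ∂π_i/∂q_i = 0 with rivals' quantities fixed: 316 - 4q_i - 2q_j = 0.
By symmetry each firm produces the same amount; substituting q_j = q_i yields q_i = 316/6 = 158/3.
Total output Q = 316/3, so price P = 436 - 2·(316/3) = 676/3.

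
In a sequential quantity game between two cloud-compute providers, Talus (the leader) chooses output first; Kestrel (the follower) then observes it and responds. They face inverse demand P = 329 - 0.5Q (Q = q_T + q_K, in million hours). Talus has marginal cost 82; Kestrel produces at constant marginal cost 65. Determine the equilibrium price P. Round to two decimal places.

139.50

The follower Kestrel best-responds to any q_T: π_K = (329 - 0.5Q)q_K - 65q_K.
Follower FOC: 264 - (1/2)q_T - q_K = 0, so q_K(q_T) = (264 - (1/2)q_T).
The leader anticipates this reaction. Substituting into P = 329 - 0.5Q gives P = 197 - (1/4)q_T, so π_T = (197 - (1/4)q_T)q_T - 82q_T.
Maximising: ∂π_T/∂q_T = 115 - (1/2)q_T = 0, giving q_T = 230.
Then q_K = (264 - (1/2)·230) = 149.
Total output Q = 379, so price P = 329 - (1/2)·379 = 279/2.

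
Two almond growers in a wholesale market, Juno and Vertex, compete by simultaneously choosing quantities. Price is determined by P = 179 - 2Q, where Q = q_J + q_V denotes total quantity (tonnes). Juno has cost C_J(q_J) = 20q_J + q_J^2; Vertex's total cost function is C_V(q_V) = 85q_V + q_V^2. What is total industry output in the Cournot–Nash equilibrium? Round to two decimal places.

Juno's profit: π_J = (179 - 2Q)q_J - (20q_J + q_J²). Setting ∂π_J/∂q_J = 0: 159 - 6q_J - 2(q_V) = 0.
Vertex's profit: π_V = (179 - 2Q)q_V - (85q_V + q_V²). Setting ∂π_V/∂q_V = 0: 94 - 6q_V - 2(q_J) = 0.
Best responses: q_J = (159 - 2q_V)/6, q_V = (94 - 2q_J)/6.
Substituting one into the other gives q_J = 383/16 and q_V = 123/16.
Total output Q = 383/16 + 123/16 = 253/8.

31.63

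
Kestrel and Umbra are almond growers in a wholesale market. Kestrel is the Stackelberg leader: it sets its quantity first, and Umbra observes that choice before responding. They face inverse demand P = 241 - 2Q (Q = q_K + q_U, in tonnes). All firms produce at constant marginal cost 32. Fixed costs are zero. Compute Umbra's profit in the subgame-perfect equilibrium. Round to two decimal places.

1365.03

The follower Umbra best-responds to any q_K: π_U = (241 - 2Q)q_U - 32q_U.
Setting the follower's marginal profit to zero, 209 - 2q_K - 4q_U = 0, i.e. q_U = (209 - 2q_K)/4.
The leader anticipates this reaction. Substituting into P = 241 - 2Q gives P = 273/2 - q_K, so π_K = (273/2 - q_K)q_K - 32q_K.
Maximising: ∂π_K/∂q_K = 209/2 - 2q_K = 0, giving q_K = 209/4.
Then q_U = (209 - 2·(209/4))/4 = 209/8.
Price P = 241 - 2·(627/8) = 337/4.
Umbra's profit: (337/4 - 32)·(209/8) = 1365.0313.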